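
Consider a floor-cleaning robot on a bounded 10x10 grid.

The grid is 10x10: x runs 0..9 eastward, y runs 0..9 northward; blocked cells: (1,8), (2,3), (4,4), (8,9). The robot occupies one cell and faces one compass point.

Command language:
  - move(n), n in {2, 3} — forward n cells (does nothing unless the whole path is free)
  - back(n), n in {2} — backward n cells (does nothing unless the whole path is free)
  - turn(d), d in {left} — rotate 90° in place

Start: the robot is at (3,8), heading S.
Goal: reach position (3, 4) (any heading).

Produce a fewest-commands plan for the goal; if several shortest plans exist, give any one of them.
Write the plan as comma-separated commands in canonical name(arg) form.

move(2), move(2)

start: at (3,8), heading S
1. move(2) → at (3,6), heading S
2. move(2) → at (3,4), heading S
no 1-step plan works, so 2 is optimal.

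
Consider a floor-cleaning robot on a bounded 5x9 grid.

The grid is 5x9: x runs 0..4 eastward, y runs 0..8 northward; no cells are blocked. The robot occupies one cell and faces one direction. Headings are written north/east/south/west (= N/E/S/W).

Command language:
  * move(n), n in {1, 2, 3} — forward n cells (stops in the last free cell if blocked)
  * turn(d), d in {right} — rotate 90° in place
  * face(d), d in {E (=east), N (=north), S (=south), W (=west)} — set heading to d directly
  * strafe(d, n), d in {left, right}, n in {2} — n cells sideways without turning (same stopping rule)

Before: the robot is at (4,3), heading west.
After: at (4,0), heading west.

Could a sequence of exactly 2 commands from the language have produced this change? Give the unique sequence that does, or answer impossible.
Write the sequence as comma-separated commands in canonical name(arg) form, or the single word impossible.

strafe(left, 2), strafe(left, 2)

key: the second strafe(left, 2) runs into the grid edge before its full distance
initial: at (4,3), heading west
t=1 strafe(left, 2) ⇒ at (4,1), heading west
t=2 strafe(left, 2) ⇒ at (4,0), heading west
no other 2-command option fits: unique.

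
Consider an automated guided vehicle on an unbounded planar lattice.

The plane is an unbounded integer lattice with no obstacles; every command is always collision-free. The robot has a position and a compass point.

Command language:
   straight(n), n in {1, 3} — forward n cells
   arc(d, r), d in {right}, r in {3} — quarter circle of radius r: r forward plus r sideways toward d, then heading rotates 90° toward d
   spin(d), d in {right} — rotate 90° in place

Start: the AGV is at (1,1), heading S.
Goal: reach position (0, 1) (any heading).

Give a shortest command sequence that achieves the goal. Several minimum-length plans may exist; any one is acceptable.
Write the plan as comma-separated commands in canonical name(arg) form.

spin(right), straight(1)

t0: at (1,1), heading S
[1] after spin(right): at (1,1), heading W
[2] after straight(1): at (0,1), heading W
no 1-step plan works, so 2 is optimal.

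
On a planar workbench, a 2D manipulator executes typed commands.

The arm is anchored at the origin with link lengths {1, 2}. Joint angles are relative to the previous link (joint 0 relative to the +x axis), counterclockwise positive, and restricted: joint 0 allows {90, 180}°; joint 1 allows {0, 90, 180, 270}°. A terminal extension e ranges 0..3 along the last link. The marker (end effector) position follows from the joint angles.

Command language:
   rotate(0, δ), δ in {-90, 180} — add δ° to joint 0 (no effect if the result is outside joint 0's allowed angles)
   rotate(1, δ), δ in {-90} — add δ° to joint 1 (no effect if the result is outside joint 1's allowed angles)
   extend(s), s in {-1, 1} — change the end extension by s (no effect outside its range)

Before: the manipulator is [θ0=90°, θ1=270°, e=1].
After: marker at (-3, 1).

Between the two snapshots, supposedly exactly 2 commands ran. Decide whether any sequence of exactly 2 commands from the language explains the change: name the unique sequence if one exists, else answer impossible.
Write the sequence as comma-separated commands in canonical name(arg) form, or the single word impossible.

initial: [θ0=90°, θ1=270°, e=1]
1. rotate(1, -90) → [θ0=90°, θ1=180°, e=1]
2. rotate(1, -90) → [θ0=90°, θ1=90°, e=1]
no rival 2-sequence matches.

rotate(1, -90), rotate(1, -90)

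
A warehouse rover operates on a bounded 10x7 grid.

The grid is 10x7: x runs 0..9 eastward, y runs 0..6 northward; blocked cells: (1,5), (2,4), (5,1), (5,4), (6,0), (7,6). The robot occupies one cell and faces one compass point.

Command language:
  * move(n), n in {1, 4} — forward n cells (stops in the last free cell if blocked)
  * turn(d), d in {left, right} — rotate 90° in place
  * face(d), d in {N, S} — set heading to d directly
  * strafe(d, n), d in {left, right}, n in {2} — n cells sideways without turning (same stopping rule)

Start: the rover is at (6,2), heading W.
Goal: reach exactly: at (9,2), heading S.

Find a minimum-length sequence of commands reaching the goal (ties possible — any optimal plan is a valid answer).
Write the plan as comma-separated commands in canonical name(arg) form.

initial: at (6,2), heading W
t=1 face(S) ⇒ at (6,2), heading S
t=2 strafe(left, 2) ⇒ at (8,2), heading S
t=3 strafe(left, 2) ⇒ at (9,2), heading S
no 2-step plan works, so 3 is optimal.

face(S), strafe(left, 2), strafe(left, 2)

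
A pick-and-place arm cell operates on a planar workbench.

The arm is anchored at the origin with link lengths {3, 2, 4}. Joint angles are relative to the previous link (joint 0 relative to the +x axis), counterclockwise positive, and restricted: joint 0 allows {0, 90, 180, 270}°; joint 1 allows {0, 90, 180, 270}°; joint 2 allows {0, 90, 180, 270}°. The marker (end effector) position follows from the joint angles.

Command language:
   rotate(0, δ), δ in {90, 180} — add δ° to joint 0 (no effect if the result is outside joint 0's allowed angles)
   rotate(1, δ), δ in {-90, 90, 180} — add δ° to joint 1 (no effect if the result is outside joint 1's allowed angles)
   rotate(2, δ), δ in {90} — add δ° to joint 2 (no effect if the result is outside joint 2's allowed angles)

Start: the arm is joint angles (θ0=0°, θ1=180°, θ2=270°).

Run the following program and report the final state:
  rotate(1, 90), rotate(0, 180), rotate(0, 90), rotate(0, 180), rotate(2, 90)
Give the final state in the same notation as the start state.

start: joint angles (θ0=0°, θ1=180°, θ2=270°)
[1] after rotate(1, 90): joint angles (θ0=0°, θ1=270°, θ2=270°)
[2] after rotate(0, 180): joint angles (θ0=180°, θ1=270°, θ2=270°)
[3] after rotate(0, 90): joint angles (θ0=270°, θ1=270°, θ2=270°)
[4] after rotate(0, 180): joint angles (θ0=90°, θ1=270°, θ2=270°)
[5] after rotate(2, 90): joint angles (θ0=90°, θ1=270°, θ2=0°)

joint angles (θ0=90°, θ1=270°, θ2=0°)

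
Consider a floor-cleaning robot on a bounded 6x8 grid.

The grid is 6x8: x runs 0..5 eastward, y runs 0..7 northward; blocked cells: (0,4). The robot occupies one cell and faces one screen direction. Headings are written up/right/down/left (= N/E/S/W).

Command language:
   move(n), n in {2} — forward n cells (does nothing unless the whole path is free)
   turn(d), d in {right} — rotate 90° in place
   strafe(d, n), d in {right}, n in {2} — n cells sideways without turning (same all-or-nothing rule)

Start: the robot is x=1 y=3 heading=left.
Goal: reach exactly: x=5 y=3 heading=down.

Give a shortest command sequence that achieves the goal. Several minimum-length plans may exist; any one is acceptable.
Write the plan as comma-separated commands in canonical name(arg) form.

start: x=1 y=3 heading=left
t=1 turn(right) ⇒ x=1 y=3 heading=up
t=2 turn(right) ⇒ x=1 y=3 heading=right
t=3 move(2) ⇒ x=3 y=3 heading=right
t=4 move(2) ⇒ x=5 y=3 heading=right
t=5 turn(right) ⇒ x=5 y=3 heading=down
no 4-step plan works, so 5 is optimal.

turn(right), turn(right), move(2), move(2), turn(right)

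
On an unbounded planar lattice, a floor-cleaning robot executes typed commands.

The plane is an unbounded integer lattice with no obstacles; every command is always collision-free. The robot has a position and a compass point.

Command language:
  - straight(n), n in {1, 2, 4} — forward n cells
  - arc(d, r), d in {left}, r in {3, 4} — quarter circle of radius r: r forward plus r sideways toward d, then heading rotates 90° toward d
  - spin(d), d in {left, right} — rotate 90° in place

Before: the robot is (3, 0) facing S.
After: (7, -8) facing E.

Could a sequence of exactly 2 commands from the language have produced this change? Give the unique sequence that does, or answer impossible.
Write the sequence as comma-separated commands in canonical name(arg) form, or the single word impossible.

straight(4), arc(left, 4)

key: order matters: swapping straight(4) and arc(left, 4) lands elsewhere
start: (3, 0) facing S
t=1 straight(4) ⇒ (3, -4) facing S
t=2 arc(left, 4) ⇒ (7, -8) facing E
no rival 2-sequence matches.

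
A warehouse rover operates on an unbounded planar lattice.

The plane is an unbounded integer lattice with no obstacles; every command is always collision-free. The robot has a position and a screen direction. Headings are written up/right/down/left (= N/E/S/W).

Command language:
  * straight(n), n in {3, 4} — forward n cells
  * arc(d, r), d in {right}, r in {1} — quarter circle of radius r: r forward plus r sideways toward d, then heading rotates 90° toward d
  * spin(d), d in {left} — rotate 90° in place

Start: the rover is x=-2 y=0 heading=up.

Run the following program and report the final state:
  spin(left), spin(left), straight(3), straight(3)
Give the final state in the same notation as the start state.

x=-2 y=-6 heading=down

t0: x=-2 y=0 heading=up
[1] after spin(left): x=-2 y=0 heading=left
[2] after spin(left): x=-2 y=0 heading=down
[3] after straight(3): x=-2 y=-3 heading=down
[4] after straight(3): x=-2 y=-6 heading=down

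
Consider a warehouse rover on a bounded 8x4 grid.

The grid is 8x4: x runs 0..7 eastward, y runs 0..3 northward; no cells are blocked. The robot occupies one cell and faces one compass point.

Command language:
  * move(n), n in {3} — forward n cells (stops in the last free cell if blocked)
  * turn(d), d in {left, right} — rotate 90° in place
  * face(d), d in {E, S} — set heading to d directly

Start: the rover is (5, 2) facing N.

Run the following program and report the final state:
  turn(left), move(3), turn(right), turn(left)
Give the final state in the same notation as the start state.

(2, 2) facing W

initial: (5, 2) facing N
step 1 (turn(left)): (5, 2) facing W
step 2 (move(3)): (2, 2) facing W
step 3 (turn(right)): (2, 2) facing N
step 4 (turn(left)): (2, 2) facing W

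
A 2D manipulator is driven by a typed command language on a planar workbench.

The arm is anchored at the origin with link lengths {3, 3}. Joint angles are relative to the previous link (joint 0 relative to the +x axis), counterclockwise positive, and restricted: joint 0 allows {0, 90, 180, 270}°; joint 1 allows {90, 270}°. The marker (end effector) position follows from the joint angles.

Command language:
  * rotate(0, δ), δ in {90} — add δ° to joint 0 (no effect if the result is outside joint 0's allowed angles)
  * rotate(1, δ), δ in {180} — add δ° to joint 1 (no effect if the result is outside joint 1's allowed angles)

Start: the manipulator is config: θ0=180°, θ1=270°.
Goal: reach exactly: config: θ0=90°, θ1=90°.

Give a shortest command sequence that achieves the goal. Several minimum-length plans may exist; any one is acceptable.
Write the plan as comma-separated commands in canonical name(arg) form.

t0: config: θ0=180°, θ1=270°
1. rotate(1, 180) → config: θ0=180°, θ1=90°
2. rotate(0, 90) → config: θ0=270°, θ1=90°
3. rotate(0, 90) → config: θ0=0°, θ1=90°
4. rotate(0, 90) → config: θ0=90°, θ1=90°
minimal: 4 command(s), checked below 4.

rotate(1, 180), rotate(0, 90), rotate(0, 90), rotate(0, 90)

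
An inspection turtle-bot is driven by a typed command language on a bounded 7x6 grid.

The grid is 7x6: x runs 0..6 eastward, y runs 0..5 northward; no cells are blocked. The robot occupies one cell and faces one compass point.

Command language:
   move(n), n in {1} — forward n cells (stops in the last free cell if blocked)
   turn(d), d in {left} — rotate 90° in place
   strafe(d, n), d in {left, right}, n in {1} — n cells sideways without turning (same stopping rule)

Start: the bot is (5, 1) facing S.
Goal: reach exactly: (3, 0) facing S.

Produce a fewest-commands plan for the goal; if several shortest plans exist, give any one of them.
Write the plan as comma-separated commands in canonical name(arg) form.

t0: (5, 1) facing S
t=1 move(1) ⇒ (5, 0) facing S
t=2 strafe(right, 1) ⇒ (4, 0) facing S
t=3 strafe(right, 1) ⇒ (3, 0) facing S
nothing shorter than 3 reaches the goal.

move(1), strafe(right, 1), strafe(right, 1)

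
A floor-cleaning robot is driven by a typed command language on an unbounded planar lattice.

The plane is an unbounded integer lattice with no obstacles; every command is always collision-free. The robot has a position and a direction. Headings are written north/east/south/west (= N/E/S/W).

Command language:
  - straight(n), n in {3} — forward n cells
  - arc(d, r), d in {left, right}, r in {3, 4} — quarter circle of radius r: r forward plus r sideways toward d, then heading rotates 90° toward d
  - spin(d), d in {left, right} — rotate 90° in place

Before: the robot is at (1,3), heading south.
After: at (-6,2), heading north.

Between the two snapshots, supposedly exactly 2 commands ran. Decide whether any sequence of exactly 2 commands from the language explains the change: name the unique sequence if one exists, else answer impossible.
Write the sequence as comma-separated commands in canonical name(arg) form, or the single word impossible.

key: cell and facing (now N) both changed — the 2 commands mix motion and turning
t0: at (1,3), heading south
step 1 (arc(right, 4)): at (-3,-1), heading west
step 2 (arc(right, 3)): at (-6,2), heading north
uniquely the one of 49 2-step routes that fits.

arc(right, 4), arc(right, 3)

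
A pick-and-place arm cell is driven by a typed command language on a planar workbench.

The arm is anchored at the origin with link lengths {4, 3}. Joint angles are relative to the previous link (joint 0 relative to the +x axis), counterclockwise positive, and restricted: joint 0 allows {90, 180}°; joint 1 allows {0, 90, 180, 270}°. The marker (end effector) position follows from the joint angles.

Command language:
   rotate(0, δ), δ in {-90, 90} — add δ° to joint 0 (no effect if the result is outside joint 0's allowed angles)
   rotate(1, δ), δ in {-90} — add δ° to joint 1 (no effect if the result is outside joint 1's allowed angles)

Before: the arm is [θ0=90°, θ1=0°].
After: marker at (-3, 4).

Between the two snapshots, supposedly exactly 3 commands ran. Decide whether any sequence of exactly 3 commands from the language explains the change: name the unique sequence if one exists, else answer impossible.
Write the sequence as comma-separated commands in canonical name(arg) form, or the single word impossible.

rotate(1, -90), rotate(1, -90), rotate(1, -90)

from: [θ0=90°, θ1=0°]
1. rotate(1, -90) → [θ0=90°, θ1=270°]
2. rotate(1, -90) → [θ0=90°, θ1=180°]
3. rotate(1, -90) → [θ0=90°, θ1=90°]
no rival 3-sequence matches.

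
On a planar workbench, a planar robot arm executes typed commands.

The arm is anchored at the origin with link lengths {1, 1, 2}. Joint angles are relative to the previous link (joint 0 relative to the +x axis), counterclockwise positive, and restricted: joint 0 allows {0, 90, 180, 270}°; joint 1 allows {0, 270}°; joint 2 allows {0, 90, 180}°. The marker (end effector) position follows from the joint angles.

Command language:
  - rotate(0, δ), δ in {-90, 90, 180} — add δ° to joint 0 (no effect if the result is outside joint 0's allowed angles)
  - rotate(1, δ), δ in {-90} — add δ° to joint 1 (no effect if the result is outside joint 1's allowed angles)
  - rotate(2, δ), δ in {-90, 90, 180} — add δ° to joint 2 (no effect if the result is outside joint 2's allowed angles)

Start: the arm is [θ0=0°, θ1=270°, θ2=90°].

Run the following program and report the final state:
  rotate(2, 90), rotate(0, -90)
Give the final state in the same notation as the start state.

[θ0=270°, θ1=270°, θ2=180°]

from: [θ0=0°, θ1=270°, θ2=90°]
step 1 (rotate(2, 90)): [θ0=0°, θ1=270°, θ2=180°]
step 2 (rotate(0, -90)): [θ0=270°, θ1=270°, θ2=180°]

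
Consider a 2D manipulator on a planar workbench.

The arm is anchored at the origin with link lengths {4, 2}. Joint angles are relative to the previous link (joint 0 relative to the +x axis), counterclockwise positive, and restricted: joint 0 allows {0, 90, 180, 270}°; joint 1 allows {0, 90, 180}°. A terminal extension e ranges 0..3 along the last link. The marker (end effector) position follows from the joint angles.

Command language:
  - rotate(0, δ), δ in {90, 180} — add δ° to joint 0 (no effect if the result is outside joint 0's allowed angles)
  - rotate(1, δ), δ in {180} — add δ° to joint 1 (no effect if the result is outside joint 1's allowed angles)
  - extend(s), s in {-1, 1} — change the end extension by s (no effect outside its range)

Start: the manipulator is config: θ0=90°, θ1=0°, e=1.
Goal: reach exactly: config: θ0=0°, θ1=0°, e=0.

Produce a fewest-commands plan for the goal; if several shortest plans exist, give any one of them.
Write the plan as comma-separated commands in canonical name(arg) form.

rotate(0, 90), rotate(0, 180), extend(-1)

start: config: θ0=90°, θ1=0°, e=1
1. rotate(0, 90) → config: θ0=180°, θ1=0°, e=1
2. rotate(0, 180) → config: θ0=0°, θ1=0°, e=1
3. extend(-1) → config: θ0=0°, θ1=0°, e=0
no 2-step plan works, so 3 is optimal.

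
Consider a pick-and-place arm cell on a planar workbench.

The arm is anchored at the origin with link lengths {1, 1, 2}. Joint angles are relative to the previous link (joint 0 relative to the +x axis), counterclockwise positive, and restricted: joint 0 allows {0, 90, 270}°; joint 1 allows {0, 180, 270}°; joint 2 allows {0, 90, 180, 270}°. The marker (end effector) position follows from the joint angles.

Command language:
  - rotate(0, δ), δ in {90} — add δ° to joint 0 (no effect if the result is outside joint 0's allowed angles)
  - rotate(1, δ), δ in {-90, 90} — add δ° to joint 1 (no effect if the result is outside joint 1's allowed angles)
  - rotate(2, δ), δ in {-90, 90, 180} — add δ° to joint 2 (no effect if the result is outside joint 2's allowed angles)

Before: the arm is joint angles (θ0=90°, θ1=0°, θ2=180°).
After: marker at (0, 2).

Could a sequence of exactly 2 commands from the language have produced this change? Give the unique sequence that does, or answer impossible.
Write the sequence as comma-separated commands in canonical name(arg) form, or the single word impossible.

rotate(1, -90), rotate(1, -90)

start: joint angles (θ0=90°, θ1=0°, θ2=180°)
step 1 (rotate(1, -90)): joint angles (θ0=90°, θ1=270°, θ2=180°)
step 2 (rotate(1, -90)): joint angles (θ0=90°, θ1=180°, θ2=180°)
all 36 alternatives checked — unique.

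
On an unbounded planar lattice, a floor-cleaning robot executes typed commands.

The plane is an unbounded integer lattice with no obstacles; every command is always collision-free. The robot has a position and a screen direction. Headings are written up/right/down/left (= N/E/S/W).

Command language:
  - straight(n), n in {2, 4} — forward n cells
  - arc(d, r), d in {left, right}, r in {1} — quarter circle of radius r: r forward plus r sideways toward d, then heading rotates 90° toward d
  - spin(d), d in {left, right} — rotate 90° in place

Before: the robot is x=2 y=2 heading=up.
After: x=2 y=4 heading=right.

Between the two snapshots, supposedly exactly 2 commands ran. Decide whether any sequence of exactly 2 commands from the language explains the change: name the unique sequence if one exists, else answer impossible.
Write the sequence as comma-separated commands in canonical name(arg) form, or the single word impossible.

key: order matters: swapping straight(2) and spin(right) lands elsewhere
from: x=2 y=2 heading=up
step 1 (straight(2)): x=2 y=4 heading=up
step 2 (spin(right)): x=2 y=4 heading=right
all 36 alternatives checked — unique.

straight(2), spin(right)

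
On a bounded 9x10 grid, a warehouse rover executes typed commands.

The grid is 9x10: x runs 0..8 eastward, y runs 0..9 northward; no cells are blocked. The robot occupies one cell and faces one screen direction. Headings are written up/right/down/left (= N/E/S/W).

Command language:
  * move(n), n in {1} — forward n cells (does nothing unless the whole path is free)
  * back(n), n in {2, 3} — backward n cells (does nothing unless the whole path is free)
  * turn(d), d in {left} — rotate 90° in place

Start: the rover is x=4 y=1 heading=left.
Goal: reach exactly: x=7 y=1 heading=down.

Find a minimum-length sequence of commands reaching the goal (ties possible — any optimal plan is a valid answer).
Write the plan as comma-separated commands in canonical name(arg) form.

t0: x=4 y=1 heading=left
step 1 (back(3)): x=7 y=1 heading=left
step 2 (turn(left)): x=7 y=1 heading=down
shorter routes all fall short; 2 is best.

back(3), turn(left)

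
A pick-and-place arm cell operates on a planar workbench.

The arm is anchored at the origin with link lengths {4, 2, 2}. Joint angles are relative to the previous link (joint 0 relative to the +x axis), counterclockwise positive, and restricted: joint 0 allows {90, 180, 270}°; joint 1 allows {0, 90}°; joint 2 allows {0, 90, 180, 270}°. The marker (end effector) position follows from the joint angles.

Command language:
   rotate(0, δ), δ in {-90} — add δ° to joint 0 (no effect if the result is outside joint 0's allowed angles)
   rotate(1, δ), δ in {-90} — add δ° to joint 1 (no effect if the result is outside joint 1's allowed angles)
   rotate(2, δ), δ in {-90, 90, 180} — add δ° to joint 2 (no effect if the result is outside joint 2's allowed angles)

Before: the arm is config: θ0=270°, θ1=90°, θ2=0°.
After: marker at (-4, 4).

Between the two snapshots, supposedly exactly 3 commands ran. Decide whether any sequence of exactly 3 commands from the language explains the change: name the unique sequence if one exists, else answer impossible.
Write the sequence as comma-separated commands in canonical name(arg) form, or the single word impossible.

t0: config: θ0=270°, θ1=90°, θ2=0°
step 1 (rotate(0, -90)): config: θ0=180°, θ1=90°, θ2=0°
step 2 (rotate(0, -90)): config: θ0=90°, θ1=90°, θ2=0°
step 3 (rotate(0, -90)): config: θ0=90°, θ1=90°, θ2=0°
all 125 alternatives checked — unique.

rotate(0, -90), rotate(0, -90), rotate(0, -90)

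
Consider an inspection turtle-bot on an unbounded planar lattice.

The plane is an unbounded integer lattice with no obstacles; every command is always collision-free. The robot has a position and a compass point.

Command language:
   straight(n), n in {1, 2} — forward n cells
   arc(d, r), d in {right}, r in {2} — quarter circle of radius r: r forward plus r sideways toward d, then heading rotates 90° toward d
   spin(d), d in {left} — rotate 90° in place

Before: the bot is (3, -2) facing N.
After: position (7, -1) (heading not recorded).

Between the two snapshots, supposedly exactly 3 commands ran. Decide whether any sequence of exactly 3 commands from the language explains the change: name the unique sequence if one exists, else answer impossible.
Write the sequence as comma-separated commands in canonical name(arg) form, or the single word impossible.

key: order matters: swapping straight(1) and arc(right, 2) lands elsewhere
begin: (3, -2) facing N
t=1 straight(1) ⇒ (3, -1) facing N
t=2 arc(right, 2) ⇒ (5, 1) facing E
t=3 arc(right, 2) ⇒ (7, -1) facing S
no rival 3-sequence matches.

straight(1), arc(right, 2), arc(right, 2)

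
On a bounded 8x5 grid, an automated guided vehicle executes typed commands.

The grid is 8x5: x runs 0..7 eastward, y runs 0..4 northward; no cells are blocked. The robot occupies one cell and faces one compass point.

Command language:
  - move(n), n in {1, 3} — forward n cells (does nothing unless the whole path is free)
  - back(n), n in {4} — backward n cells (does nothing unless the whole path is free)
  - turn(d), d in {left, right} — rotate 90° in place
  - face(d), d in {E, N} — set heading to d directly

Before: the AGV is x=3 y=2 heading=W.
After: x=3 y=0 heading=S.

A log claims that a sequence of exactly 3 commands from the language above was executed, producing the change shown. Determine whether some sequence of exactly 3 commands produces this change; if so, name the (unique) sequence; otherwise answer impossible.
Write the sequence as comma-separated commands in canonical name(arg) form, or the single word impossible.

turn(left), move(1), move(1)

key: position moved to (3,0) AND the heading swung to S — translation plus rotation needed
begin: x=3 y=2 heading=W
t=1 turn(left) ⇒ x=3 y=2 heading=S
t=2 move(1) ⇒ x=3 y=1 heading=S
t=3 move(1) ⇒ x=3 y=0 heading=S
no rival 3-sequence matches.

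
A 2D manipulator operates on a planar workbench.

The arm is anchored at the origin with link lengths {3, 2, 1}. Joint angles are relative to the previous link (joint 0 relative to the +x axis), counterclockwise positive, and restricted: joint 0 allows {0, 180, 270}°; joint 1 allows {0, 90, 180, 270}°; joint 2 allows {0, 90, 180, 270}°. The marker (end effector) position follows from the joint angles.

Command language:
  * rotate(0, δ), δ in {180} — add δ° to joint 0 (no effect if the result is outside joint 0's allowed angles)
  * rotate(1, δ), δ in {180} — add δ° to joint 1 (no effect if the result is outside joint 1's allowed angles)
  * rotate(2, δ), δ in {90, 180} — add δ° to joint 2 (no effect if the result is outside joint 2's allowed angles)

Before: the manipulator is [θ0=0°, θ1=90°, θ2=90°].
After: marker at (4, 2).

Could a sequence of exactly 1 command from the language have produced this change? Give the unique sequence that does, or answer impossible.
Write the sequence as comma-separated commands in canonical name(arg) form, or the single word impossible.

start: [θ0=0°, θ1=90°, θ2=90°]
t=1 rotate(2, 180) ⇒ [θ0=0°, θ1=90°, θ2=270°]
all 4 alternatives checked — unique.

rotate(2, 180)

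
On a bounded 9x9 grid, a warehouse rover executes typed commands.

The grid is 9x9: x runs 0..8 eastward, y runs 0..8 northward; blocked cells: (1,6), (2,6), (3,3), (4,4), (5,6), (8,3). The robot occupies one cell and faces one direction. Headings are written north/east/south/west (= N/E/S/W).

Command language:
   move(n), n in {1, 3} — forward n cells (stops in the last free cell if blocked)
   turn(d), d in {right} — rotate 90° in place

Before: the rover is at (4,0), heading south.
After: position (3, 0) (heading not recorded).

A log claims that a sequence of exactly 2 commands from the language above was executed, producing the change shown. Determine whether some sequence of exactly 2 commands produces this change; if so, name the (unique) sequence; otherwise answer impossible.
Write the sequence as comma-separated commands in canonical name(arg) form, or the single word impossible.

turn(right), move(1)

key: running move(1) before turn(right) would end elsewhere — order is forced
begin: at (4,0), heading south
step 1 (turn(right)): at (4,0), heading west
step 2 (move(1)): at (3,0), heading west
uniquely the one of 9 2-step routes that fits.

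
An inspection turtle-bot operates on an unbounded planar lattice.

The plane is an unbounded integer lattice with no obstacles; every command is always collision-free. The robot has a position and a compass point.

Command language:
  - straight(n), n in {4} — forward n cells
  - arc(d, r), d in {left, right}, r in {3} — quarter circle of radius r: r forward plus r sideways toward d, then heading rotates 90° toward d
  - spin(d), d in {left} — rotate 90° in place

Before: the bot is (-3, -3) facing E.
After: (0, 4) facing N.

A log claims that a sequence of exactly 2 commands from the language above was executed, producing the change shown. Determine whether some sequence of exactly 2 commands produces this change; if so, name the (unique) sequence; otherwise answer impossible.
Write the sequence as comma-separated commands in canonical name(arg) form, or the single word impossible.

key: cell and facing (now N) both changed — the 2 commands mix motion and turning
start: (-3, -3) facing E
step 1 (arc(left, 3)): (0, 0) facing N
step 2 (straight(4)): (0, 4) facing N
uniquely the one of 16 2-step routes that fits.

arc(left, 3), straight(4)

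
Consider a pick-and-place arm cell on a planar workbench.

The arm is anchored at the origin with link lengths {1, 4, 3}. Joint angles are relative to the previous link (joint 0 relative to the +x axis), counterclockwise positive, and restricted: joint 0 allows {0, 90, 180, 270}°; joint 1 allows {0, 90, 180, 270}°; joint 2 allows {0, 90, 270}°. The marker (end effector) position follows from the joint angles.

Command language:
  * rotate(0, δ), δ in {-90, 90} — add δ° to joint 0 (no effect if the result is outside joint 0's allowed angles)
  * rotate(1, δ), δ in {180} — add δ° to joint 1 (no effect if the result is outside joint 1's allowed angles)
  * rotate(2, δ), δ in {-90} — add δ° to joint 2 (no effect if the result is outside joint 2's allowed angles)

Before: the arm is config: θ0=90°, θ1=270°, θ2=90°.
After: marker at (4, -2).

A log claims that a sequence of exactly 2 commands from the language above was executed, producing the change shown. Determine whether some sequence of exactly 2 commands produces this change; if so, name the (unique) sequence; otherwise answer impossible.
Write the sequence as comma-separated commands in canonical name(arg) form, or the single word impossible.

start: config: θ0=90°, θ1=270°, θ2=90°
t=1 rotate(2, -90) ⇒ config: θ0=90°, θ1=270°, θ2=0°
t=2 rotate(2, -90) ⇒ config: θ0=90°, θ1=270°, θ2=270°
no rival 2-sequence matches.

rotate(2, -90), rotate(2, -90)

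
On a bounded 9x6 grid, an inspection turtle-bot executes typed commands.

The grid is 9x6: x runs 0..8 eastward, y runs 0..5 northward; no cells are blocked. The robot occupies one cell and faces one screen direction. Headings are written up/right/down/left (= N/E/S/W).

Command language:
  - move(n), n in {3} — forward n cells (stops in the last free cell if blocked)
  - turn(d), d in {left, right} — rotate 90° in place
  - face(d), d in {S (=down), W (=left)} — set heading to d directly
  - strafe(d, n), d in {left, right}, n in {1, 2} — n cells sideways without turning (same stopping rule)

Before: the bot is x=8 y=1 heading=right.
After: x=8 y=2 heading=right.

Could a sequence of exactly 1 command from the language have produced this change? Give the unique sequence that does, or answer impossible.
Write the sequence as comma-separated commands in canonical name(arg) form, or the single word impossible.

strafe(left, 1)

key: heading stays E — the single command does not turn
from: x=8 y=1 heading=right
t=1 strafe(left, 1) ⇒ x=8 y=2 heading=right
uniquely the one of 9 1-step routes that fits.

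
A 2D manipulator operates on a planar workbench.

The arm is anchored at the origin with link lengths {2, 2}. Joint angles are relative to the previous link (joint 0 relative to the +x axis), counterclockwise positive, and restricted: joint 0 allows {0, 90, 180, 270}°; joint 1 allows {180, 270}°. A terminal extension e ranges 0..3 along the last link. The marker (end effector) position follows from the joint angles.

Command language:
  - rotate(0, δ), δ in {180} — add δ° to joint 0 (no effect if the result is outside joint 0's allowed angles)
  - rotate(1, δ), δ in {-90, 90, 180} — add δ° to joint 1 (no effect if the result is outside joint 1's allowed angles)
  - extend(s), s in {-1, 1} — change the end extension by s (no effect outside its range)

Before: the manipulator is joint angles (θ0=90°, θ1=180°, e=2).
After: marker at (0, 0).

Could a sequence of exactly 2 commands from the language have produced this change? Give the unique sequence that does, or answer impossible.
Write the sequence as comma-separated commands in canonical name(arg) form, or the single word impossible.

t0: joint angles (θ0=90°, θ1=180°, e=2)
1. extend(-1) → joint angles (θ0=90°, θ1=180°, e=1)
2. extend(-1) → joint angles (θ0=90°, θ1=180°, e=0)
no rival 2-sequence matches.

extend(-1), extend(-1)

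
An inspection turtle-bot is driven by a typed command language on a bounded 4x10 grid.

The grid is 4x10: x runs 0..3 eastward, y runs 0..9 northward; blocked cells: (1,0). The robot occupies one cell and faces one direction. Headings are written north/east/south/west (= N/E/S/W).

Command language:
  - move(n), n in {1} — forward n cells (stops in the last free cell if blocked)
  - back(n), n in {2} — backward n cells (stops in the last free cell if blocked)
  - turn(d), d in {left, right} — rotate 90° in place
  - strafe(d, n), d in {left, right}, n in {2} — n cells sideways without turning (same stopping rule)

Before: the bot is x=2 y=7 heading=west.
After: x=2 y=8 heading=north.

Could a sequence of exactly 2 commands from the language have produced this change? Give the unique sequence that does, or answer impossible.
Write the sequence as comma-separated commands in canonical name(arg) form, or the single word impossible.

turn(right), move(1)

key: cell and facing (now N) both changed — the 2 commands mix motion and turning
t0: x=2 y=7 heading=west
[1] after turn(right): x=2 y=7 heading=north
[2] after move(1): x=2 y=8 heading=north
no other 2-command option fits: unique.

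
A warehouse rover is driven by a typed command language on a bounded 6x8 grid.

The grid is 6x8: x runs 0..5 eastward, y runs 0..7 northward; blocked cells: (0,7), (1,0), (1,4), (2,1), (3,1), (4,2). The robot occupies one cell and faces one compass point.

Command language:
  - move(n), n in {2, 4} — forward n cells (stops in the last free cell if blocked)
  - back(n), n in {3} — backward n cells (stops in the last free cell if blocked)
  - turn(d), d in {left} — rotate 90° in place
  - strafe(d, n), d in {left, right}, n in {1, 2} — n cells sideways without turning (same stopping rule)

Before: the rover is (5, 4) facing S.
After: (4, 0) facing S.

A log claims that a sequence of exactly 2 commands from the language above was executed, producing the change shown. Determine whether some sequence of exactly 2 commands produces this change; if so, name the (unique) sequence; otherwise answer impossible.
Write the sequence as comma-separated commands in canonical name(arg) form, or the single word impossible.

move(4), strafe(right, 1)

key: still facing S at the end — nothing in the sequence rotates
initial: (5, 4) facing S
[1] after move(4): (5, 0) facing S
[2] after strafe(right, 1): (4, 0) facing S
uniquely the one of 64 2-step routes that fits.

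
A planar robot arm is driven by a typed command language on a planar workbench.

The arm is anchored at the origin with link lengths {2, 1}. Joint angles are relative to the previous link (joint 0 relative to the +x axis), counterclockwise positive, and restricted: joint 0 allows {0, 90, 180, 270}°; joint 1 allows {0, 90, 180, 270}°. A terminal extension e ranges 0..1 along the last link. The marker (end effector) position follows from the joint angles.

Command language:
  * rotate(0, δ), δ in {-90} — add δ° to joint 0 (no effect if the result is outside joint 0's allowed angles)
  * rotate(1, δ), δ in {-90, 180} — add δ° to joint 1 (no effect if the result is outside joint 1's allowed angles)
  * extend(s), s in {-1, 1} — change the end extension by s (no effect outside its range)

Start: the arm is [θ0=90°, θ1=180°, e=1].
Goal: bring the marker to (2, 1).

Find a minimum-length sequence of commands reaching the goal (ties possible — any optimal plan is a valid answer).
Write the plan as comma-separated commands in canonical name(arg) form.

t0: [θ0=90°, θ1=180°, e=1]
step 1 (rotate(1, -90)): [θ0=90°, θ1=90°, e=1]
step 2 (rotate(0, -90)): [θ0=0°, θ1=90°, e=1]
step 3 (extend(-1)): [θ0=0°, θ1=90°, e=0]
no 2-step plan works, so 3 is optimal.

rotate(1, -90), rotate(0, -90), extend(-1)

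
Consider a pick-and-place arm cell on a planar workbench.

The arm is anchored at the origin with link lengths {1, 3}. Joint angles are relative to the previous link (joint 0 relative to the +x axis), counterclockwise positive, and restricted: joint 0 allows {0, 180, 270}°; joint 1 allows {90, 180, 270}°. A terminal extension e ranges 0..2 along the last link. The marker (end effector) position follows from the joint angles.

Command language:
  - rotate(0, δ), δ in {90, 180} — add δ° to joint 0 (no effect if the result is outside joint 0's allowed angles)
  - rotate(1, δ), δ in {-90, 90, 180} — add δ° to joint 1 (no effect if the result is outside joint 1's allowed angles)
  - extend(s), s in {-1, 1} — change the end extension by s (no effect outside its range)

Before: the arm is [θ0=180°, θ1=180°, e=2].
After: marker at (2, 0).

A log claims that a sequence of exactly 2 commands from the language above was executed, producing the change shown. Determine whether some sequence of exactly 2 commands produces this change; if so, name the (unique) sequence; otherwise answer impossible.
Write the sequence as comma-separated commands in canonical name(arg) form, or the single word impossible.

from: [θ0=180°, θ1=180°, e=2]
1. extend(-1) → [θ0=180°, θ1=180°, e=1]
2. extend(-1) → [θ0=180°, θ1=180°, e=0]
no other 2-command option fits: unique.

extend(-1), extend(-1)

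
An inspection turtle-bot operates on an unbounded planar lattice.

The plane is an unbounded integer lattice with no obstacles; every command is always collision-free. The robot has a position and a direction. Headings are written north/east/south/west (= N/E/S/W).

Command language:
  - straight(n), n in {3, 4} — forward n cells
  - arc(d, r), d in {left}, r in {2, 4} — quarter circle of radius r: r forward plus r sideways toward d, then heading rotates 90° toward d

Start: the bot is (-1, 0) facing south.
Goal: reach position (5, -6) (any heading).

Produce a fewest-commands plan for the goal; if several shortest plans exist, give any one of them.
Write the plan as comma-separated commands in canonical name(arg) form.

straight(4), arc(left, 2), straight(4)

initial: (-1, 0) facing south
step 1 (straight(4)): (-1, -4) facing south
step 2 (arc(left, 2)): (1, -6) facing east
step 3 (straight(4)): (5, -6) facing east
shorter routes all fall short; 3 is best.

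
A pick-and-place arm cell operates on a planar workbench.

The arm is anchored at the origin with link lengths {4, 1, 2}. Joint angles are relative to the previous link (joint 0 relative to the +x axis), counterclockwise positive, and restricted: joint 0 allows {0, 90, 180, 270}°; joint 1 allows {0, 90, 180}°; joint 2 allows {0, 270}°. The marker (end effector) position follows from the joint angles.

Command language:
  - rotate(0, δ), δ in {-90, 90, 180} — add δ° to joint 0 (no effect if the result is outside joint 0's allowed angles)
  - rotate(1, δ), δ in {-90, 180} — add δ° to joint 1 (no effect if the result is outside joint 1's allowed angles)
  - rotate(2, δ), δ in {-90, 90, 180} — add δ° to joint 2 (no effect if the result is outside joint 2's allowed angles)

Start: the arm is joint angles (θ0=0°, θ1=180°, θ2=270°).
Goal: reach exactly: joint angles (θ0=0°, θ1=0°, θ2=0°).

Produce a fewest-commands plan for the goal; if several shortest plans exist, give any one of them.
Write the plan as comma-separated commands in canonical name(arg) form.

from: joint angles (θ0=0°, θ1=180°, θ2=270°)
step 1 (rotate(1, 180)): joint angles (θ0=0°, θ1=0°, θ2=270°)
step 2 (rotate(2, 90)): joint angles (θ0=0°, θ1=0°, θ2=0°)
minimal: 2 command(s), checked below 2.

rotate(1, 180), rotate(2, 90)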